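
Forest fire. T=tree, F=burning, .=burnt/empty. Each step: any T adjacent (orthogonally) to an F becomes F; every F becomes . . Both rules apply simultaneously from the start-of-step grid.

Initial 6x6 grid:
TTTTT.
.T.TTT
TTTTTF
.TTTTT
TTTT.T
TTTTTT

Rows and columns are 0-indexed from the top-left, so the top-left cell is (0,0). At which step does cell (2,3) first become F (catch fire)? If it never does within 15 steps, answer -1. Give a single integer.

Step 1: cell (2,3)='T' (+3 fires, +1 burnt)
Step 2: cell (2,3)='F' (+4 fires, +3 burnt)
  -> target ignites at step 2
Step 3: cell (2,3)='.' (+5 fires, +4 burnt)
Step 4: cell (2,3)='.' (+5 fires, +5 burnt)
Step 5: cell (2,3)='.' (+6 fires, +5 burnt)
Step 6: cell (2,3)='.' (+3 fires, +6 burnt)
Step 7: cell (2,3)='.' (+3 fires, +3 burnt)
Step 8: cell (2,3)='.' (+1 fires, +3 burnt)
Step 9: cell (2,3)='.' (+0 fires, +1 burnt)
  fire out at step 9

2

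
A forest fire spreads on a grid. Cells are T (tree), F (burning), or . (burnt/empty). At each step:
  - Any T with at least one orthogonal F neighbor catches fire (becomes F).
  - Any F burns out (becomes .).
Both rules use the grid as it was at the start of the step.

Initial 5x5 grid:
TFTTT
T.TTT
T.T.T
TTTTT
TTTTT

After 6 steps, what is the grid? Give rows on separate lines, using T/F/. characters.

Step 1: 2 trees catch fire, 1 burn out
  F.FTT
  T.TTT
  T.T.T
  TTTTT
  TTTTT
Step 2: 3 trees catch fire, 2 burn out
  ...FT
  F.FTT
  T.T.T
  TTTTT
  TTTTT
Step 3: 4 trees catch fire, 3 burn out
  ....F
  ...FT
  F.F.T
  TTTTT
  TTTTT
Step 4: 3 trees catch fire, 4 burn out
  .....
  ....F
  ....T
  FTFTT
  TTTTT
Step 5: 5 trees catch fire, 3 burn out
  .....
  .....
  ....F
  .F.FT
  FTFTT
Step 6: 3 trees catch fire, 5 burn out
  .....
  .....
  .....
  ....F
  .F.FT

.....
.....
.....
....F
.F.FT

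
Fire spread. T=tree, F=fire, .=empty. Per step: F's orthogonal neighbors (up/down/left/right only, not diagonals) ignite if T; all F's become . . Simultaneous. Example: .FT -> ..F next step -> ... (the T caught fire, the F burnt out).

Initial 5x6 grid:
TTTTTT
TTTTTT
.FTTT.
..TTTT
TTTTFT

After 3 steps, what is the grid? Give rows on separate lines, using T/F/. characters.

Step 1: 5 trees catch fire, 2 burn out
  TTTTTT
  TFTTTT
  ..FTT.
  ..TTFT
  TTTF.F
Step 2: 9 trees catch fire, 5 burn out
  TFTTTT
  F.FTTT
  ...FF.
  ..FF.F
  TTF...
Step 3: 5 trees catch fire, 9 burn out
  F.FTTT
  ...FFT
  ......
  ......
  TF....

F.FTTT
...FFT
......
......
TF....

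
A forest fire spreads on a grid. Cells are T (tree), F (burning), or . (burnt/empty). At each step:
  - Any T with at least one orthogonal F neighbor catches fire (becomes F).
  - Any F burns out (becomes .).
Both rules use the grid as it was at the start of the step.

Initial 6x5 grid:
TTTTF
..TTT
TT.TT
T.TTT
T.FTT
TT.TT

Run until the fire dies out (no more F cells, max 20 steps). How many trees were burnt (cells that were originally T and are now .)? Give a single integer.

Answer: 16

Derivation:
Step 1: +4 fires, +2 burnt (F count now 4)
Step 2: +6 fires, +4 burnt (F count now 6)
Step 3: +5 fires, +6 burnt (F count now 5)
Step 4: +1 fires, +5 burnt (F count now 1)
Step 5: +0 fires, +1 burnt (F count now 0)
Fire out after step 5
Initially T: 22, now '.': 24
Total burnt (originally-T cells now '.'): 16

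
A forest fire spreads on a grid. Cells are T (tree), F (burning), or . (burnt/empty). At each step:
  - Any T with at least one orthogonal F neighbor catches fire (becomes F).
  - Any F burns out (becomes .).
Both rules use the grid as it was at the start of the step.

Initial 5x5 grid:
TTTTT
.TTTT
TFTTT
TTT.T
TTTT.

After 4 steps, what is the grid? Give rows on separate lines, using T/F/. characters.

Step 1: 4 trees catch fire, 1 burn out
  TTTTT
  .FTTT
  F.FTT
  TFT.T
  TTTT.
Step 2: 6 trees catch fire, 4 burn out
  TFTTT
  ..FTT
  ...FT
  F.F.T
  TFTT.
Step 3: 6 trees catch fire, 6 burn out
  F.FTT
  ...FT
  ....F
  ....T
  F.FT.
Step 4: 4 trees catch fire, 6 burn out
  ...FT
  ....F
  .....
  ....F
  ...F.

...FT
....F
.....
....F
...F.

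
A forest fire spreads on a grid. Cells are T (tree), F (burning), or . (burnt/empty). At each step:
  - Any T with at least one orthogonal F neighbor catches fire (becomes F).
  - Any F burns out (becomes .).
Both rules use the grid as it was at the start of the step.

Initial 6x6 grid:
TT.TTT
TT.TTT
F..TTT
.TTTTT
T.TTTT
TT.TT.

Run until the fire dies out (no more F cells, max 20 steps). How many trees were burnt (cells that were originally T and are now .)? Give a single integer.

Answer: 4

Derivation:
Step 1: +1 fires, +1 burnt (F count now 1)
Step 2: +2 fires, +1 burnt (F count now 2)
Step 3: +1 fires, +2 burnt (F count now 1)
Step 4: +0 fires, +1 burnt (F count now 0)
Fire out after step 4
Initially T: 27, now '.': 13
Total burnt (originally-T cells now '.'): 4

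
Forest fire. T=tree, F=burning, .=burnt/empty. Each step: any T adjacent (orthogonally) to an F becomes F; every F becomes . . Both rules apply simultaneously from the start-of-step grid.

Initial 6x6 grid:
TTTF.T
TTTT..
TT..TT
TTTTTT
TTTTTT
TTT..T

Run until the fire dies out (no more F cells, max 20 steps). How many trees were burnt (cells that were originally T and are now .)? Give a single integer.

Step 1: +2 fires, +1 burnt (F count now 2)
Step 2: +2 fires, +2 burnt (F count now 2)
Step 3: +2 fires, +2 burnt (F count now 2)
Step 4: +2 fires, +2 burnt (F count now 2)
Step 5: +2 fires, +2 burnt (F count now 2)
Step 6: +3 fires, +2 burnt (F count now 3)
Step 7: +4 fires, +3 burnt (F count now 4)
Step 8: +4 fires, +4 burnt (F count now 4)
Step 9: +3 fires, +4 burnt (F count now 3)
Step 10: +2 fires, +3 burnt (F count now 2)
Step 11: +1 fires, +2 burnt (F count now 1)
Step 12: +0 fires, +1 burnt (F count now 0)
Fire out after step 12
Initially T: 28, now '.': 35
Total burnt (originally-T cells now '.'): 27

Answer: 27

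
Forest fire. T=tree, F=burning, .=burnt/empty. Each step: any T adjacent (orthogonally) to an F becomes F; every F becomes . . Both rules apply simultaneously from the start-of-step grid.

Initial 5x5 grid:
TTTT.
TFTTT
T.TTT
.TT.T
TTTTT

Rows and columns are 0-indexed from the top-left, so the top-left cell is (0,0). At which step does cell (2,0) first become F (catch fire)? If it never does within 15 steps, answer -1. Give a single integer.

Step 1: cell (2,0)='T' (+3 fires, +1 burnt)
Step 2: cell (2,0)='F' (+5 fires, +3 burnt)
  -> target ignites at step 2
Step 3: cell (2,0)='.' (+4 fires, +5 burnt)
Step 4: cell (2,0)='.' (+3 fires, +4 burnt)
Step 5: cell (2,0)='.' (+3 fires, +3 burnt)
Step 6: cell (2,0)='.' (+2 fires, +3 burnt)
Step 7: cell (2,0)='.' (+0 fires, +2 burnt)
  fire out at step 7

2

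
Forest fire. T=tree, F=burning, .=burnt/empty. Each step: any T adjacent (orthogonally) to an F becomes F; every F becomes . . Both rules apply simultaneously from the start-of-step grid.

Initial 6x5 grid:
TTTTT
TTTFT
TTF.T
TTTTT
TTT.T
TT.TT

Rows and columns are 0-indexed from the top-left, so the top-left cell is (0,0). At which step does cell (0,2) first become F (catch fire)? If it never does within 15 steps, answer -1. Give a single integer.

Step 1: cell (0,2)='T' (+5 fires, +2 burnt)
Step 2: cell (0,2)='F' (+8 fires, +5 burnt)
  -> target ignites at step 2
Step 3: cell (0,2)='.' (+5 fires, +8 burnt)
Step 4: cell (0,2)='.' (+4 fires, +5 burnt)
Step 5: cell (0,2)='.' (+2 fires, +4 burnt)
Step 6: cell (0,2)='.' (+1 fires, +2 burnt)
Step 7: cell (0,2)='.' (+0 fires, +1 burnt)
  fire out at step 7

2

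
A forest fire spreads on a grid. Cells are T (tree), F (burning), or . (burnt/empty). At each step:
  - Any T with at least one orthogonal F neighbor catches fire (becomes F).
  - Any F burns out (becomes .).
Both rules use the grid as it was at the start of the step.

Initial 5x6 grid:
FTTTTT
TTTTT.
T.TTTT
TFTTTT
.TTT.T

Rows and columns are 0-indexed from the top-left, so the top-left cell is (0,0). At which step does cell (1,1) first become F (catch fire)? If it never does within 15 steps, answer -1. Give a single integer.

Step 1: cell (1,1)='T' (+5 fires, +2 burnt)
Step 2: cell (1,1)='F' (+6 fires, +5 burnt)
  -> target ignites at step 2
Step 3: cell (1,1)='.' (+5 fires, +6 burnt)
Step 4: cell (1,1)='.' (+4 fires, +5 burnt)
Step 5: cell (1,1)='.' (+4 fires, +4 burnt)
Step 6: cell (1,1)='.' (+0 fires, +4 burnt)
  fire out at step 6

2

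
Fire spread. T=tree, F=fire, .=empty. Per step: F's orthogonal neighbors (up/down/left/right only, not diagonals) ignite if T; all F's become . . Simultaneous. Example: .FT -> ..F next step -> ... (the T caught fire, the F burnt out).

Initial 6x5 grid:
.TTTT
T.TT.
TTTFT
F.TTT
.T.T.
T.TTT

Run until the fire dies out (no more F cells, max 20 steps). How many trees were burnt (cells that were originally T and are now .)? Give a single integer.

Answer: 18

Derivation:
Step 1: +5 fires, +2 burnt (F count now 5)
Step 2: +7 fires, +5 burnt (F count now 7)
Step 3: +3 fires, +7 burnt (F count now 3)
Step 4: +3 fires, +3 burnt (F count now 3)
Step 5: +0 fires, +3 burnt (F count now 0)
Fire out after step 5
Initially T: 20, now '.': 28
Total burnt (originally-T cells now '.'): 18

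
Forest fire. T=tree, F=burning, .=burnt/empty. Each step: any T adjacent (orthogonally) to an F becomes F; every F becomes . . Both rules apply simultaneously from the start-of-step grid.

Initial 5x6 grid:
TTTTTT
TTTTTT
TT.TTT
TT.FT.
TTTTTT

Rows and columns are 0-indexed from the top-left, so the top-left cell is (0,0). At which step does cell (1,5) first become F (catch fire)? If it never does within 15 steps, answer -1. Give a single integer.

Step 1: cell (1,5)='T' (+3 fires, +1 burnt)
Step 2: cell (1,5)='T' (+4 fires, +3 burnt)
Step 3: cell (1,5)='T' (+6 fires, +4 burnt)
Step 4: cell (1,5)='F' (+6 fires, +6 burnt)
  -> target ignites at step 4
Step 5: cell (1,5)='.' (+5 fires, +6 burnt)
Step 6: cell (1,5)='.' (+2 fires, +5 burnt)
Step 7: cell (1,5)='.' (+0 fires, +2 burnt)
  fire out at step 7

4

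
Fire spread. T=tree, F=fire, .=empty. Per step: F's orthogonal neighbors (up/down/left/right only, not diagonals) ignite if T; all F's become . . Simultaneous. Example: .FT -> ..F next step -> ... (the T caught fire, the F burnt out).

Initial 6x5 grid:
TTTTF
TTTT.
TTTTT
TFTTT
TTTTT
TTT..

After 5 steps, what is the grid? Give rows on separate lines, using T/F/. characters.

Step 1: 5 trees catch fire, 2 burn out
  TTTF.
  TTTT.
  TFTTT
  F.FTT
  TFTTT
  TTT..
Step 2: 9 trees catch fire, 5 burn out
  TTF..
  TFTF.
  F.FTT
  ...FT
  F.FTT
  TFT..
Step 3: 8 trees catch fire, 9 burn out
  TF...
  F.F..
  ...FT
  ....F
  ...FT
  F.F..
Step 4: 3 trees catch fire, 8 burn out
  F....
  .....
  ....F
  .....
  ....F
  .....
Step 5: 0 trees catch fire, 3 burn out
  .....
  .....
  .....
  .....
  .....
  .....

.....
.....
.....
.....
.....
.....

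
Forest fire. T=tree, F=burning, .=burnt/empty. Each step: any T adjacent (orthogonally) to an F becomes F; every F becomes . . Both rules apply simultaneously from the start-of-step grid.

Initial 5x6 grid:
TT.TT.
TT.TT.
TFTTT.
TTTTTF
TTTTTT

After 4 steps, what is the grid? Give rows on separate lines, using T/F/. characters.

Step 1: 6 trees catch fire, 2 burn out
  TT.TT.
  TF.TT.
  F.FTT.
  TFTTF.
  TTTTTF
Step 2: 9 trees catch fire, 6 burn out
  TF.TT.
  F..TT.
  ...FF.
  F.FF..
  TFTTF.
Step 3: 6 trees catch fire, 9 burn out
  F..TT.
  ...FF.
  ......
  ......
  F.FF..
Step 4: 2 trees catch fire, 6 burn out
  ...FF.
  ......
  ......
  ......
  ......

...FF.
......
......
......
......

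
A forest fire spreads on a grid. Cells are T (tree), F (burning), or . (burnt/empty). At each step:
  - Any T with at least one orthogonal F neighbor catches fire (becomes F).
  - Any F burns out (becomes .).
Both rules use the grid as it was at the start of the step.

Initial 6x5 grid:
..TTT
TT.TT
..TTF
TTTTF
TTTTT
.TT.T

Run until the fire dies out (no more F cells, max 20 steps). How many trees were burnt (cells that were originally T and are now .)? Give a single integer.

Step 1: +4 fires, +2 burnt (F count now 4)
Step 2: +6 fires, +4 burnt (F count now 6)
Step 3: +3 fires, +6 burnt (F count now 3)
Step 4: +4 fires, +3 burnt (F count now 4)
Step 5: +2 fires, +4 burnt (F count now 2)
Step 6: +0 fires, +2 burnt (F count now 0)
Fire out after step 6
Initially T: 21, now '.': 28
Total burnt (originally-T cells now '.'): 19

Answer: 19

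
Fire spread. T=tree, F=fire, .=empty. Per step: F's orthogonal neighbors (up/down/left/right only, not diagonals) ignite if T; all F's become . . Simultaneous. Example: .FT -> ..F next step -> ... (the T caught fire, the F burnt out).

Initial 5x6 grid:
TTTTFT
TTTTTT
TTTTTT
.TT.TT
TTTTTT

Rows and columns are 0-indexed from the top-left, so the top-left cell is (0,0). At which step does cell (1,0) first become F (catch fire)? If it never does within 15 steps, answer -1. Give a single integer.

Step 1: cell (1,0)='T' (+3 fires, +1 burnt)
Step 2: cell (1,0)='T' (+4 fires, +3 burnt)
Step 3: cell (1,0)='T' (+5 fires, +4 burnt)
Step 4: cell (1,0)='T' (+5 fires, +5 burnt)
Step 5: cell (1,0)='F' (+5 fires, +5 burnt)
  -> target ignites at step 5
Step 6: cell (1,0)='.' (+3 fires, +5 burnt)
Step 7: cell (1,0)='.' (+1 fires, +3 burnt)
Step 8: cell (1,0)='.' (+1 fires, +1 burnt)
Step 9: cell (1,0)='.' (+0 fires, +1 burnt)
  fire out at step 9

5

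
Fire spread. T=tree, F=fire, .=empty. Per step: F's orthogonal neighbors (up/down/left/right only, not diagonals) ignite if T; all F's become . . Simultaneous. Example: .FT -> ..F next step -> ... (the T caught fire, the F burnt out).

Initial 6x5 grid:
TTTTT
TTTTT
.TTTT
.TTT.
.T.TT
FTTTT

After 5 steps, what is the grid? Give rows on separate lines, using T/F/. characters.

Step 1: 1 trees catch fire, 1 burn out
  TTTTT
  TTTTT
  .TTTT
  .TTT.
  .T.TT
  .FTTT
Step 2: 2 trees catch fire, 1 burn out
  TTTTT
  TTTTT
  .TTTT
  .TTT.
  .F.TT
  ..FTT
Step 3: 2 trees catch fire, 2 burn out
  TTTTT
  TTTTT
  .TTTT
  .FTT.
  ...TT
  ...FT
Step 4: 4 trees catch fire, 2 burn out
  TTTTT
  TTTTT
  .FTTT
  ..FT.
  ...FT
  ....F
Step 5: 4 trees catch fire, 4 burn out
  TTTTT
  TFTTT
  ..FTT
  ...F.
  ....F
  .....

TTTTT
TFTTT
..FTT
...F.
....F
.....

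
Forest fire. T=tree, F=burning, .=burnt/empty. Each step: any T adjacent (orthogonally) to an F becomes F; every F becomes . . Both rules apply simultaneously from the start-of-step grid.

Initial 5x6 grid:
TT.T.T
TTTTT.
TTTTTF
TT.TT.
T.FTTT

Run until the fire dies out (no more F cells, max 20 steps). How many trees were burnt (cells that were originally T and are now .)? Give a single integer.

Answer: 21

Derivation:
Step 1: +2 fires, +2 burnt (F count now 2)
Step 2: +5 fires, +2 burnt (F count now 5)
Step 3: +3 fires, +5 burnt (F count now 3)
Step 4: +3 fires, +3 burnt (F count now 3)
Step 5: +3 fires, +3 burnt (F count now 3)
Step 6: +3 fires, +3 burnt (F count now 3)
Step 7: +2 fires, +3 burnt (F count now 2)
Step 8: +0 fires, +2 burnt (F count now 0)
Fire out after step 8
Initially T: 22, now '.': 29
Total burnt (originally-T cells now '.'): 21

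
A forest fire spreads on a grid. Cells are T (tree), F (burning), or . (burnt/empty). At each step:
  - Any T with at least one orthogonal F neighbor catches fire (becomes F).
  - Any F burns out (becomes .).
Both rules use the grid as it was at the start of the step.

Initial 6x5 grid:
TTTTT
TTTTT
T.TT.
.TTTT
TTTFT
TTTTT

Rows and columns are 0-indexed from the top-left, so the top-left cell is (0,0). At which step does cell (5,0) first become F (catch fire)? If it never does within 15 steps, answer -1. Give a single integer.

Step 1: cell (5,0)='T' (+4 fires, +1 burnt)
Step 2: cell (5,0)='T' (+6 fires, +4 burnt)
Step 3: cell (5,0)='T' (+5 fires, +6 burnt)
Step 4: cell (5,0)='F' (+4 fires, +5 burnt)
  -> target ignites at step 4
Step 5: cell (5,0)='.' (+3 fires, +4 burnt)
Step 6: cell (5,0)='.' (+2 fires, +3 burnt)
Step 7: cell (5,0)='.' (+2 fires, +2 burnt)
Step 8: cell (5,0)='.' (+0 fires, +2 burnt)
  fire out at step 8

4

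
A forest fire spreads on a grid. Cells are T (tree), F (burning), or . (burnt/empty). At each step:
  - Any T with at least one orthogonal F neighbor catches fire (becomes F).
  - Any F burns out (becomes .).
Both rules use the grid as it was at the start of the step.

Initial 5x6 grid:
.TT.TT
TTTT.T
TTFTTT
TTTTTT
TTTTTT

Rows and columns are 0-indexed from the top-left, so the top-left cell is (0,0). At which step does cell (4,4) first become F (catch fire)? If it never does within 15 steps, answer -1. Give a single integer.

Step 1: cell (4,4)='T' (+4 fires, +1 burnt)
Step 2: cell (4,4)='T' (+8 fires, +4 burnt)
Step 3: cell (4,4)='T' (+7 fires, +8 burnt)
Step 4: cell (4,4)='F' (+4 fires, +7 burnt)
  -> target ignites at step 4
Step 5: cell (4,4)='.' (+2 fires, +4 burnt)
Step 6: cell (4,4)='.' (+1 fires, +2 burnt)
Step 7: cell (4,4)='.' (+0 fires, +1 burnt)
  fire out at step 7

4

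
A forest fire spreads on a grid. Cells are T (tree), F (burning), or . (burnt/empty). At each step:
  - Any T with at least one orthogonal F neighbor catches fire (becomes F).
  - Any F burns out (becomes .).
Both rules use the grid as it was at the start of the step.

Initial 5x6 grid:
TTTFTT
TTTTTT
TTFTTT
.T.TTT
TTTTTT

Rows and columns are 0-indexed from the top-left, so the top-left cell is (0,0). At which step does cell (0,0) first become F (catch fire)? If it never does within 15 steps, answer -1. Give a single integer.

Step 1: cell (0,0)='T' (+6 fires, +2 burnt)
Step 2: cell (0,0)='T' (+8 fires, +6 burnt)
Step 3: cell (0,0)='F' (+7 fires, +8 burnt)
  -> target ignites at step 3
Step 4: cell (0,0)='.' (+4 fires, +7 burnt)
Step 5: cell (0,0)='.' (+1 fires, +4 burnt)
Step 6: cell (0,0)='.' (+0 fires, +1 burnt)
  fire out at step 6

3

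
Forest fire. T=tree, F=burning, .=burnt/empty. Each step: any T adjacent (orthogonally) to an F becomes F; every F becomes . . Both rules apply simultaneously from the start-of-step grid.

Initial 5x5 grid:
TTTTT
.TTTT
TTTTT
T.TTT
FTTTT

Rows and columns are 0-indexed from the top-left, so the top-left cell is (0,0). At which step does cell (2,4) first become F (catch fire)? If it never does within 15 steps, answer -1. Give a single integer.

Step 1: cell (2,4)='T' (+2 fires, +1 burnt)
Step 2: cell (2,4)='T' (+2 fires, +2 burnt)
Step 3: cell (2,4)='T' (+3 fires, +2 burnt)
Step 4: cell (2,4)='T' (+4 fires, +3 burnt)
Step 5: cell (2,4)='T' (+4 fires, +4 burnt)
Step 6: cell (2,4)='F' (+4 fires, +4 burnt)
  -> target ignites at step 6
Step 7: cell (2,4)='.' (+2 fires, +4 burnt)
Step 8: cell (2,4)='.' (+1 fires, +2 burnt)
Step 9: cell (2,4)='.' (+0 fires, +1 burnt)
  fire out at step 9

6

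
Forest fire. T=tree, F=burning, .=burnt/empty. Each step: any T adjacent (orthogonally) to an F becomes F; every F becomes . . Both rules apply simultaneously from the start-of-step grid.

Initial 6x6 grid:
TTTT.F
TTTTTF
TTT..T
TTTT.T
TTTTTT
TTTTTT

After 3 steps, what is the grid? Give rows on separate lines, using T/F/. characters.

Step 1: 2 trees catch fire, 2 burn out
  TTTT..
  TTTTF.
  TTT..F
  TTTT.T
  TTTTTT
  TTTTTT
Step 2: 2 trees catch fire, 2 burn out
  TTTT..
  TTTF..
  TTT...
  TTTT.F
  TTTTTT
  TTTTTT
Step 3: 3 trees catch fire, 2 burn out
  TTTF..
  TTF...
  TTT...
  TTTT..
  TTTTTF
  TTTTTT

TTTF..
TTF...
TTT...
TTTT..
TTTTTF
TTTTTT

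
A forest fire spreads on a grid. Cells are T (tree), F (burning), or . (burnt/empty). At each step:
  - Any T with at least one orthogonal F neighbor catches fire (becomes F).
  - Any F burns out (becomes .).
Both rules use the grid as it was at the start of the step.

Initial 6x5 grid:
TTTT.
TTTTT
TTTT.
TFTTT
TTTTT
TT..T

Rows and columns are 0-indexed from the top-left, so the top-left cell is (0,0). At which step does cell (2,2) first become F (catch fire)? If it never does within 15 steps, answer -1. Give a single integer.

Step 1: cell (2,2)='T' (+4 fires, +1 burnt)
Step 2: cell (2,2)='F' (+7 fires, +4 burnt)
  -> target ignites at step 2
Step 3: cell (2,2)='.' (+7 fires, +7 burnt)
Step 4: cell (2,2)='.' (+4 fires, +7 burnt)
Step 5: cell (2,2)='.' (+3 fires, +4 burnt)
Step 6: cell (2,2)='.' (+0 fires, +3 burnt)
  fire out at step 6

2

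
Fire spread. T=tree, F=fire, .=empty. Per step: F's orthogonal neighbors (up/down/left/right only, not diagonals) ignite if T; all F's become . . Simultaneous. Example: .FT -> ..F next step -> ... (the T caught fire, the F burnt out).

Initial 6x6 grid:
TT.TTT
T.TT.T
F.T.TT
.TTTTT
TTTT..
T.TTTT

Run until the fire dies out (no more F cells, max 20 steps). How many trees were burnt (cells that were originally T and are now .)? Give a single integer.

Answer: 3

Derivation:
Step 1: +1 fires, +1 burnt (F count now 1)
Step 2: +1 fires, +1 burnt (F count now 1)
Step 3: +1 fires, +1 burnt (F count now 1)
Step 4: +0 fires, +1 burnt (F count now 0)
Fire out after step 4
Initially T: 26, now '.': 13
Total burnt (originally-T cells now '.'): 3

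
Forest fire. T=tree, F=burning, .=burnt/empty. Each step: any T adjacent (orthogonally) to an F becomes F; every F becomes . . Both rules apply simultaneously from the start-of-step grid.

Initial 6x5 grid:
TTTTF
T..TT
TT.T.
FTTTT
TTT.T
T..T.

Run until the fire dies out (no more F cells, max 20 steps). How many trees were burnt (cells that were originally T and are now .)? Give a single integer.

Answer: 19

Derivation:
Step 1: +5 fires, +2 burnt (F count now 5)
Step 2: +7 fires, +5 burnt (F count now 7)
Step 3: +5 fires, +7 burnt (F count now 5)
Step 4: +1 fires, +5 burnt (F count now 1)
Step 5: +1 fires, +1 burnt (F count now 1)
Step 6: +0 fires, +1 burnt (F count now 0)
Fire out after step 6
Initially T: 20, now '.': 29
Total burnt (originally-T cells now '.'): 19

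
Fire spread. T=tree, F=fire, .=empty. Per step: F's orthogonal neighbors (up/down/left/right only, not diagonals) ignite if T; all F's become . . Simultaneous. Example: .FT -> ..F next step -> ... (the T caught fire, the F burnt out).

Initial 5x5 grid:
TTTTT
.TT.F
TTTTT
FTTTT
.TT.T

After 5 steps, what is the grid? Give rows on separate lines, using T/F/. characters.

Step 1: 4 trees catch fire, 2 burn out
  TTTTF
  .TT..
  FTTTF
  .FTTT
  .TT.T
Step 2: 6 trees catch fire, 4 burn out
  TTTF.
  .TT..
  .FTF.
  ..FTF
  .FT.T
Step 3: 6 trees catch fire, 6 burn out
  TTF..
  .FT..
  ..F..
  ...F.
  ..F.F
Step 4: 2 trees catch fire, 6 burn out
  TF...
  ..F..
  .....
  .....
  .....
Step 5: 1 trees catch fire, 2 burn out
  F....
  .....
  .....
  .....
  .....

F....
.....
.....
.....
.....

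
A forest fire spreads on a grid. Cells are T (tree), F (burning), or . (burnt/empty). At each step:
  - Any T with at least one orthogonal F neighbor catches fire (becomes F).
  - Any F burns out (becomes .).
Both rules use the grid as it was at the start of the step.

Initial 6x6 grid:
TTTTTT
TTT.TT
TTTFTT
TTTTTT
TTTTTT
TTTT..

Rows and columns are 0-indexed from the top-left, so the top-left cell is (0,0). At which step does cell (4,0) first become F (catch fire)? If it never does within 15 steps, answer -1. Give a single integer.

Step 1: cell (4,0)='T' (+3 fires, +1 burnt)
Step 2: cell (4,0)='T' (+7 fires, +3 burnt)
Step 3: cell (4,0)='T' (+10 fires, +7 burnt)
Step 4: cell (4,0)='T' (+8 fires, +10 burnt)
Step 5: cell (4,0)='F' (+3 fires, +8 burnt)
  -> target ignites at step 5
Step 6: cell (4,0)='.' (+1 fires, +3 burnt)
Step 7: cell (4,0)='.' (+0 fires, +1 burnt)
  fire out at step 7

5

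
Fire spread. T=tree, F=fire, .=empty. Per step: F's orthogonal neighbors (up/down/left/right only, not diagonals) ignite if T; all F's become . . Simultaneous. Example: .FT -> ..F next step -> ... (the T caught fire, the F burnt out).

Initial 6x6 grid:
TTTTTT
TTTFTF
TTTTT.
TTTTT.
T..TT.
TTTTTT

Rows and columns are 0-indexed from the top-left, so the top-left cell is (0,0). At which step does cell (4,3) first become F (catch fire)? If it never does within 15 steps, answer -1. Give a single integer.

Step 1: cell (4,3)='T' (+5 fires, +2 burnt)
Step 2: cell (4,3)='T' (+6 fires, +5 burnt)
Step 3: cell (4,3)='F' (+6 fires, +6 burnt)
  -> target ignites at step 3
Step 4: cell (4,3)='.' (+5 fires, +6 burnt)
Step 5: cell (4,3)='.' (+3 fires, +5 burnt)
Step 6: cell (4,3)='.' (+3 fires, +3 burnt)
Step 7: cell (4,3)='.' (+1 fires, +3 burnt)
Step 8: cell (4,3)='.' (+0 fires, +1 burnt)
  fire out at step 8

3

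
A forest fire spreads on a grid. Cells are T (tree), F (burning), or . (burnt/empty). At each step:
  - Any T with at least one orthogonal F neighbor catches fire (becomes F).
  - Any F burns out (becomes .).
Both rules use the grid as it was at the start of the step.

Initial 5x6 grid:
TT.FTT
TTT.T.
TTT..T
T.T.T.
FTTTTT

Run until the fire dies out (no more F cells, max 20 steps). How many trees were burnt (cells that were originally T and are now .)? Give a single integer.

Answer: 19

Derivation:
Step 1: +3 fires, +2 burnt (F count now 3)
Step 2: +4 fires, +3 burnt (F count now 4)
Step 3: +4 fires, +4 burnt (F count now 4)
Step 4: +4 fires, +4 burnt (F count now 4)
Step 5: +4 fires, +4 burnt (F count now 4)
Step 6: +0 fires, +4 burnt (F count now 0)
Fire out after step 6
Initially T: 20, now '.': 29
Total burnt (originally-T cells now '.'): 19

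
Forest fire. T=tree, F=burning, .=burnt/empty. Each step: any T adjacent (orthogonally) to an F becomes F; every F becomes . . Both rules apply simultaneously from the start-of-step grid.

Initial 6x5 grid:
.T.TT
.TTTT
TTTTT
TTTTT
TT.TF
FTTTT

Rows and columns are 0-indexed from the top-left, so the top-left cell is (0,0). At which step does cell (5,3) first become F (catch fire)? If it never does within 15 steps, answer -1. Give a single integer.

Step 1: cell (5,3)='T' (+5 fires, +2 burnt)
Step 2: cell (5,3)='F' (+6 fires, +5 burnt)
  -> target ignites at step 2
Step 3: cell (5,3)='.' (+5 fires, +6 burnt)
Step 4: cell (5,3)='.' (+4 fires, +5 burnt)
Step 5: cell (5,3)='.' (+3 fires, +4 burnt)
Step 6: cell (5,3)='.' (+1 fires, +3 burnt)
Step 7: cell (5,3)='.' (+0 fires, +1 burnt)
  fire out at step 7

2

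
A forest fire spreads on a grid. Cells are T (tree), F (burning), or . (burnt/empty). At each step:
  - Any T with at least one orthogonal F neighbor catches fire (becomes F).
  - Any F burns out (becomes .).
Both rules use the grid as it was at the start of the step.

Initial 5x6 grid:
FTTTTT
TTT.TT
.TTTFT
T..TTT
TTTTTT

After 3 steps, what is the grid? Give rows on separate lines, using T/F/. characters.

Step 1: 6 trees catch fire, 2 burn out
  .FTTTT
  FTT.FT
  .TTF.F
  T..TFT
  TTTTTT
Step 2: 8 trees catch fire, 6 burn out
  ..FTFT
  .FT..F
  .TF...
  T..F.F
  TTTTFT
Step 3: 6 trees catch fire, 8 burn out
  ...F.F
  ..F...
  .F....
  T.....
  TTTF.F

...F.F
..F...
.F....
T.....
TTTF.F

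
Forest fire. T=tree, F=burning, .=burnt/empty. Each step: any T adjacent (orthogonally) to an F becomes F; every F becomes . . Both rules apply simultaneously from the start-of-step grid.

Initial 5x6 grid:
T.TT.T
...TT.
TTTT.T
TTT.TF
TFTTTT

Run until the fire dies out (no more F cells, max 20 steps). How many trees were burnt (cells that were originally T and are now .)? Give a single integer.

Answer: 18

Derivation:
Step 1: +6 fires, +2 burnt (F count now 6)
Step 2: +5 fires, +6 burnt (F count now 5)
Step 3: +2 fires, +5 burnt (F count now 2)
Step 4: +1 fires, +2 burnt (F count now 1)
Step 5: +1 fires, +1 burnt (F count now 1)
Step 6: +2 fires, +1 burnt (F count now 2)
Step 7: +1 fires, +2 burnt (F count now 1)
Step 8: +0 fires, +1 burnt (F count now 0)
Fire out after step 8
Initially T: 20, now '.': 28
Total burnt (originally-T cells now '.'): 18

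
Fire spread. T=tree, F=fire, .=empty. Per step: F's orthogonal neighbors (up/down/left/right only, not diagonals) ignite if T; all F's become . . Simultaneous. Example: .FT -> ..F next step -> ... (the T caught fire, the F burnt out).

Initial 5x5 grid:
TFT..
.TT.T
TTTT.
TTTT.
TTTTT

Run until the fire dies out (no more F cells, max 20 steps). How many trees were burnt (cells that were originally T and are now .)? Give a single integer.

Step 1: +3 fires, +1 burnt (F count now 3)
Step 2: +2 fires, +3 burnt (F count now 2)
Step 3: +3 fires, +2 burnt (F count now 3)
Step 4: +4 fires, +3 burnt (F count now 4)
Step 5: +3 fires, +4 burnt (F count now 3)
Step 6: +1 fires, +3 burnt (F count now 1)
Step 7: +1 fires, +1 burnt (F count now 1)
Step 8: +0 fires, +1 burnt (F count now 0)
Fire out after step 8
Initially T: 18, now '.': 24
Total burnt (originally-T cells now '.'): 17

Answer: 17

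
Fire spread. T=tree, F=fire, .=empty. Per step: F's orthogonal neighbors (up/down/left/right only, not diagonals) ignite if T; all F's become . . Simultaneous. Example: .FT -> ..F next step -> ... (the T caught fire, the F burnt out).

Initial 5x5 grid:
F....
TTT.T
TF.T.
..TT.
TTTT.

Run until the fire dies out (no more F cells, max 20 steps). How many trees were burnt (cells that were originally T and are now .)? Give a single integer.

Step 1: +3 fires, +2 burnt (F count now 3)
Step 2: +1 fires, +3 burnt (F count now 1)
Step 3: +0 fires, +1 burnt (F count now 0)
Fire out after step 3
Initially T: 12, now '.': 17
Total burnt (originally-T cells now '.'): 4

Answer: 4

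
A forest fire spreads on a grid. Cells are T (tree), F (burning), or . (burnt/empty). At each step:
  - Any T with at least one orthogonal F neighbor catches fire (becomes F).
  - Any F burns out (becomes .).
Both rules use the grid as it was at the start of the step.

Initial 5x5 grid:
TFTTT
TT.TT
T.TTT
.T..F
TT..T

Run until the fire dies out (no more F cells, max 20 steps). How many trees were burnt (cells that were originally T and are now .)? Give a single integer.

Answer: 13

Derivation:
Step 1: +5 fires, +2 burnt (F count now 5)
Step 2: +4 fires, +5 burnt (F count now 4)
Step 3: +4 fires, +4 burnt (F count now 4)
Step 4: +0 fires, +4 burnt (F count now 0)
Fire out after step 4
Initially T: 16, now '.': 22
Total burnt (originally-T cells now '.'): 13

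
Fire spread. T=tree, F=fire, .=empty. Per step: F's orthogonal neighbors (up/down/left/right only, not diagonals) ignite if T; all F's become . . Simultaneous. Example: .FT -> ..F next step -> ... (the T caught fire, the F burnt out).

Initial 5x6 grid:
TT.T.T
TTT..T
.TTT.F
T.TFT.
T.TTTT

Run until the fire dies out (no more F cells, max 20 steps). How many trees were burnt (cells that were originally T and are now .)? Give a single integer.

Step 1: +5 fires, +2 burnt (F count now 5)
Step 2: +4 fires, +5 burnt (F count now 4)
Step 3: +3 fires, +4 burnt (F count now 3)
Step 4: +1 fires, +3 burnt (F count now 1)
Step 5: +2 fires, +1 burnt (F count now 2)
Step 6: +1 fires, +2 burnt (F count now 1)
Step 7: +0 fires, +1 burnt (F count now 0)
Fire out after step 7
Initially T: 19, now '.': 27
Total burnt (originally-T cells now '.'): 16

Answer: 16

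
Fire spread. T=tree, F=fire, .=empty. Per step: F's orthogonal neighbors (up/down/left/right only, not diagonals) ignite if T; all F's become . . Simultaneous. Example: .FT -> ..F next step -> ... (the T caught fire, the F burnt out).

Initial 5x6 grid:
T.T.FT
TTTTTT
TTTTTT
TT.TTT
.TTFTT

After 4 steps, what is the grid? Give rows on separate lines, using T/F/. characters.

Step 1: 5 trees catch fire, 2 burn out
  T.T..F
  TTTTFT
  TTTTTT
  TT.FTT
  .TF.FT
Step 2: 7 trees catch fire, 5 burn out
  T.T...
  TTTF.F
  TTTFFT
  TT..FT
  .F...F
Step 3: 5 trees catch fire, 7 burn out
  T.T...
  TTF...
  TTF..F
  TF...F
  ......
Step 4: 4 trees catch fire, 5 burn out
  T.F...
  TF....
  TF....
  F.....
  ......

T.F...
TF....
TF....
F.....
......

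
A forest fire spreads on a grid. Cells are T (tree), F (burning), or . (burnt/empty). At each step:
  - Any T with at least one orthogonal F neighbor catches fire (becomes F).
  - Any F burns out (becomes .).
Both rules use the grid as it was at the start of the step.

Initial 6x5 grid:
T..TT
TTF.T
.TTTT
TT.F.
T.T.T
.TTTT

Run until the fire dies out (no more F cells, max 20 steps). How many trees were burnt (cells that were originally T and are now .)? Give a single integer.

Step 1: +3 fires, +2 burnt (F count now 3)
Step 2: +3 fires, +3 burnt (F count now 3)
Step 3: +3 fires, +3 burnt (F count now 3)
Step 4: +2 fires, +3 burnt (F count now 2)
Step 5: +2 fires, +2 burnt (F count now 2)
Step 6: +0 fires, +2 burnt (F count now 0)
Fire out after step 6
Initially T: 19, now '.': 24
Total burnt (originally-T cells now '.'): 13

Answer: 13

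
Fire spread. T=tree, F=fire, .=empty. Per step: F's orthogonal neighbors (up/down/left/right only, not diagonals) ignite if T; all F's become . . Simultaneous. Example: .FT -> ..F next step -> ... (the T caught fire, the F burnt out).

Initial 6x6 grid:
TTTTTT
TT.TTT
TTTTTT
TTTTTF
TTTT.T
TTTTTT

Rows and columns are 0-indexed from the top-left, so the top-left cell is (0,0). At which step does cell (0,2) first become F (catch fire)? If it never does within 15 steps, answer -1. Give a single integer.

Step 1: cell (0,2)='T' (+3 fires, +1 burnt)
Step 2: cell (0,2)='T' (+4 fires, +3 burnt)
Step 3: cell (0,2)='T' (+6 fires, +4 burnt)
Step 4: cell (0,2)='T' (+6 fires, +6 burnt)
Step 5: cell (0,2)='T' (+5 fires, +6 burnt)
Step 6: cell (0,2)='F' (+5 fires, +5 burnt)
  -> target ignites at step 6
Step 7: cell (0,2)='.' (+3 fires, +5 burnt)
Step 8: cell (0,2)='.' (+1 fires, +3 burnt)
Step 9: cell (0,2)='.' (+0 fires, +1 burnt)
  fire out at step 9

6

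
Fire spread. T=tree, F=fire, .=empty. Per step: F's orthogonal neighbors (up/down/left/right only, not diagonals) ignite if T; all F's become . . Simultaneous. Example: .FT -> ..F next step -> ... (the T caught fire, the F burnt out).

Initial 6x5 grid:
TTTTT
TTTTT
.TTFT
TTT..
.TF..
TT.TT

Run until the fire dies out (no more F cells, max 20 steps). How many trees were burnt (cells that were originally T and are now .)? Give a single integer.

Answer: 19

Derivation:
Step 1: +5 fires, +2 burnt (F count now 5)
Step 2: +6 fires, +5 burnt (F count now 6)
Step 3: +5 fires, +6 burnt (F count now 5)
Step 4: +2 fires, +5 burnt (F count now 2)
Step 5: +1 fires, +2 burnt (F count now 1)
Step 6: +0 fires, +1 burnt (F count now 0)
Fire out after step 6
Initially T: 21, now '.': 28
Total burnt (originally-T cells now '.'): 19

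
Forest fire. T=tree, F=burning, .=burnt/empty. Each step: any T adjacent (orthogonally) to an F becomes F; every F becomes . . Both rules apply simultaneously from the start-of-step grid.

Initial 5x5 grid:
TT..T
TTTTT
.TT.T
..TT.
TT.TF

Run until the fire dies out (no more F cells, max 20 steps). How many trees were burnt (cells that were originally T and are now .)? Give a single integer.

Answer: 14

Derivation:
Step 1: +1 fires, +1 burnt (F count now 1)
Step 2: +1 fires, +1 burnt (F count now 1)
Step 3: +1 fires, +1 burnt (F count now 1)
Step 4: +1 fires, +1 burnt (F count now 1)
Step 5: +2 fires, +1 burnt (F count now 2)
Step 6: +2 fires, +2 burnt (F count now 2)
Step 7: +3 fires, +2 burnt (F count now 3)
Step 8: +3 fires, +3 burnt (F count now 3)
Step 9: +0 fires, +3 burnt (F count now 0)
Fire out after step 9
Initially T: 16, now '.': 23
Total burnt (originally-T cells now '.'): 14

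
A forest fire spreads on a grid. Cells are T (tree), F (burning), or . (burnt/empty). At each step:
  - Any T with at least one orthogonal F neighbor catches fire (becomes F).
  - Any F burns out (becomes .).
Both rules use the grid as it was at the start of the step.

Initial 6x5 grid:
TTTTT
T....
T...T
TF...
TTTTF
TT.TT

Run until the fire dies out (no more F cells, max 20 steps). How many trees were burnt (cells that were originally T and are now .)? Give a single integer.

Answer: 16

Derivation:
Step 1: +4 fires, +2 burnt (F count now 4)
Step 2: +5 fires, +4 burnt (F count now 5)
Step 3: +2 fires, +5 burnt (F count now 2)
Step 4: +1 fires, +2 burnt (F count now 1)
Step 5: +1 fires, +1 burnt (F count now 1)
Step 6: +1 fires, +1 burnt (F count now 1)
Step 7: +1 fires, +1 burnt (F count now 1)
Step 8: +1 fires, +1 burnt (F count now 1)
Step 9: +0 fires, +1 burnt (F count now 0)
Fire out after step 9
Initially T: 17, now '.': 29
Total burnt (originally-T cells now '.'): 16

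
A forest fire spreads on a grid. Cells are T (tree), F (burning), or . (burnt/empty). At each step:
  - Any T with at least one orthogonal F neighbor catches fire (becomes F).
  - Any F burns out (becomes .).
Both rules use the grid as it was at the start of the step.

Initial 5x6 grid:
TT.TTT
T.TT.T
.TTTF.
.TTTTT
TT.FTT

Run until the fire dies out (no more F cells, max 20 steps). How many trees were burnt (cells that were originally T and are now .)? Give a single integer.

Step 1: +4 fires, +2 burnt (F count now 4)
Step 2: +5 fires, +4 burnt (F count now 5)
Step 3: +4 fires, +5 burnt (F count now 4)
Step 4: +2 fires, +4 burnt (F count now 2)
Step 5: +2 fires, +2 burnt (F count now 2)
Step 6: +1 fires, +2 burnt (F count now 1)
Step 7: +0 fires, +1 burnt (F count now 0)
Fire out after step 7
Initially T: 21, now '.': 27
Total burnt (originally-T cells now '.'): 18

Answer: 18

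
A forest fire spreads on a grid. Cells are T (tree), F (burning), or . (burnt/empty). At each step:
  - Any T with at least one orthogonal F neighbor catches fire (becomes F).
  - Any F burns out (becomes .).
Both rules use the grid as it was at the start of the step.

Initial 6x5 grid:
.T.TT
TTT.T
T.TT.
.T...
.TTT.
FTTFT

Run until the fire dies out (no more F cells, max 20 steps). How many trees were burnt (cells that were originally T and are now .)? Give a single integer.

Answer: 7

Derivation:
Step 1: +4 fires, +2 burnt (F count now 4)
Step 2: +2 fires, +4 burnt (F count now 2)
Step 3: +1 fires, +2 burnt (F count now 1)
Step 4: +0 fires, +1 burnt (F count now 0)
Fire out after step 4
Initially T: 17, now '.': 20
Total burnt (originally-T cells now '.'): 7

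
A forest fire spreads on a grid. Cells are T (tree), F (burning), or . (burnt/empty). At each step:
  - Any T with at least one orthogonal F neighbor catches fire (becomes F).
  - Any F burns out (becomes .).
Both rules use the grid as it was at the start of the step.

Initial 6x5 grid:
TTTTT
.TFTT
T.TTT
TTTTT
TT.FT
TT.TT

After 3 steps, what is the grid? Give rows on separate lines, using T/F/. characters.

Step 1: 7 trees catch fire, 2 burn out
  TTFTT
  .F.FT
  T.FTT
  TTTFT
  TT..F
  TT.FT
Step 2: 7 trees catch fire, 7 burn out
  TF.FT
  ....F
  T..FT
  TTF.F
  TT...
  TT..F
Step 3: 4 trees catch fire, 7 burn out
  F...F
  .....
  T...F
  TF...
  TT...
  TT...

F...F
.....
T...F
TF...
TT...
TT...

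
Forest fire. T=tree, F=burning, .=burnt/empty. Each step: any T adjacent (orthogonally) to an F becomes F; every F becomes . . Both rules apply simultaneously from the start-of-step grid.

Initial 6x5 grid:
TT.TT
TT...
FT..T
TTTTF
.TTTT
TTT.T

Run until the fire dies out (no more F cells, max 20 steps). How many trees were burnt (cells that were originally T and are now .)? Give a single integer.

Answer: 18

Derivation:
Step 1: +6 fires, +2 burnt (F count now 6)
Step 2: +6 fires, +6 burnt (F count now 6)
Step 3: +3 fires, +6 burnt (F count now 3)
Step 4: +2 fires, +3 burnt (F count now 2)
Step 5: +1 fires, +2 burnt (F count now 1)
Step 6: +0 fires, +1 burnt (F count now 0)
Fire out after step 6
Initially T: 20, now '.': 28
Total burnt (originally-T cells now '.'): 18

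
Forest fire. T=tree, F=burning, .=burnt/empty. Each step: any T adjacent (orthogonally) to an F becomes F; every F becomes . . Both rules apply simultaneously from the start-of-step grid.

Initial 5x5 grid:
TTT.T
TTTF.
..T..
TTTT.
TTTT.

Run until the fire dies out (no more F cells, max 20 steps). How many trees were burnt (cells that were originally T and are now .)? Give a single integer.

Step 1: +1 fires, +1 burnt (F count now 1)
Step 2: +3 fires, +1 burnt (F count now 3)
Step 3: +3 fires, +3 burnt (F count now 3)
Step 4: +4 fires, +3 burnt (F count now 4)
Step 5: +3 fires, +4 burnt (F count now 3)
Step 6: +1 fires, +3 burnt (F count now 1)
Step 7: +0 fires, +1 burnt (F count now 0)
Fire out after step 7
Initially T: 16, now '.': 24
Total burnt (originally-T cells now '.'): 15

Answer: 15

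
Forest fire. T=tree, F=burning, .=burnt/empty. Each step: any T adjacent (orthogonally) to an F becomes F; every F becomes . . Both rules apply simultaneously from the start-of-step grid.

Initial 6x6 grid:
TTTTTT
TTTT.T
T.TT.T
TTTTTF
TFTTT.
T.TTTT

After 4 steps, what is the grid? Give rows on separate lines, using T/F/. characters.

Step 1: 5 trees catch fire, 2 burn out
  TTTTTT
  TTTT.T
  T.TT.F
  TFTTF.
  F.FTT.
  T.TTTT
Step 2: 8 trees catch fire, 5 burn out
  TTTTTT
  TTTT.F
  T.TT..
  F.FF..
  ...FF.
  F.FTTT
Step 3: 6 trees catch fire, 8 burn out
  TTTTTF
  TTTT..
  F.FF..
  ......
  ......
  ...FFT
Step 4: 5 trees catch fire, 6 burn out
  TTTTF.
  FTFF..
  ......
  ......
  ......
  .....F

TTTTF.
FTFF..
......
......
......
.....F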